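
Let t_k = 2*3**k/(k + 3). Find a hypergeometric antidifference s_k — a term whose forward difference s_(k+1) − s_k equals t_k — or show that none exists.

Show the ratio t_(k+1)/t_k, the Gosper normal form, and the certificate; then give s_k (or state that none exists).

no hypergeometric antidifference exists

t_(k+1)/t_k = 3*(k + 3)/(k + 4).
A = 3*k + 9, B = k + 4, C = 1.
Need (3*k + 9)·f(k+1) − (k + 3)·f(k) = 1.
deg f ≤ -1 (via 1,1,0).
d = -1 < 0 ⇒ no nonzero polynomial f; not summable.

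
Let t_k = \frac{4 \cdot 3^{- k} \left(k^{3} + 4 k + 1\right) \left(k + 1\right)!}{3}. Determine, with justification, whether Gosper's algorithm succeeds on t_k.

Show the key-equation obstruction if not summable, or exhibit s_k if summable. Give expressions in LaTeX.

Compute t_(k+1)/t_k: get (k + 2)*(4*k + (k + 1)**3 + 5)/(3*(k**3 + 4*k + 1)).
A = k/3 + 2/3, B = 1, C = k**3 + 4*k + 1.
Solve (k/3 + 2/3)·f(k+1) − (1)·f(k) = k**3 + 4*k + 1.
d = 2 from the (1,0,3) case.
A polynomial solution: f(k) = 3*(k**2 - k - 1).
So s_k = (B(k−1)f/C)·t_k = (3*(k**2 - k - 1)/(k**3 + 4*k + 1))·t_k = 4*(k**2 - k - 1)*factorial(k + 1)/3**k.
s_(k+1) − s_k = 4*(k**3 + 4*k + 1)*factorial(k + 1)/(3*3**k) = t_k.

Yes. s_k = 4 \cdot 3^{- k} \left(k^{2} - k - 1\right) \left(k + 1\right)!.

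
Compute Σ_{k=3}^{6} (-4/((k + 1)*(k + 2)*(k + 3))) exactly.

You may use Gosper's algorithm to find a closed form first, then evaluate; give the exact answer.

Σ = -13/180

t_(k+1)/t_k = (k + 1)/(k + 4).
A = k + 1, B = k + 4, C = 1.
Set up (k + 1)·f(k+1) − (k + 3)·f(k) − (1) = 0.
d = 2 from the (1,1,0) case.
Match coefficients ⇒ f(k) = k*(k + 3)/4.
Certificate R = B(k−1)f/C = k*(k + 3)**2/4 gives s_k = k*(-k - 3)/((k + 1)*(k + 2)).
Δs = -4/(k**3 + 6*k**2 + 11*k + 6), as required.
Telescoping: Σ = s_(7) − s_(3) = -35/36 − (-9/10) = -13/180.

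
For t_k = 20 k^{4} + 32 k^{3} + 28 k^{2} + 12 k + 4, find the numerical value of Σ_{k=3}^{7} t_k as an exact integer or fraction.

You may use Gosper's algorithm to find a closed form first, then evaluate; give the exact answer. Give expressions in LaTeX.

t_(k+1)/t_k = (5*k**4 + 28*k**3 + 61*k**2 + 61*k + 24)/(5*k**4 + 8*k**3 + 7*k**2 + 3*k + 1).
Normal form (A,B,C) = (1, 1, k**4 + 8*k**3/5 + 7*k**2/5 + 3*k/5 + 1/5).
Solve (1)·f(k+1) − (1)·f(k) = k**4 + 8*k**3/5 + 7*k**2/5 + 3*k/5 + 1/5.
deg f ≤ 5 (via 0,0,4).
Solving with deg f ≤ 5: f(k) = k*(2*k**4 - k**3 + 1)/10.
Then R = B(k−1)f/C = k*(2*k**4 - k**3 + 1)/(2*(5*k**4 + 8*k**3 + 7*k**2 + 3*k + 1)), so s_k = R(k)·t_k = 2*k*(2*k**4 - k**3 + 1).
Verify: 20*k**4 + 32*k**3 + 28*k**2 + 12*k + 4 matches t_k.
Σ_(k=3)^(7) t_k = s_(8) − s_(3) = 122896 − (816) = 122080.

Σ = 122080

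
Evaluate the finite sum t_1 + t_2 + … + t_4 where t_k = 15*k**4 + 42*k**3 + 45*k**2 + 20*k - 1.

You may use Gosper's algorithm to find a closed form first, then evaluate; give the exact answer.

r(k) = (15*k**4 + 102*k**3 + 261*k**2 + 296*k + 121)/(15*k**4 + 42*k**3 + 45*k**2 + 20*k - 1) after simplifying.
Factor: A=1; B=1; C=k**4 + 14*k**3/5 + 3*k**2 + 4*k/3 - 1/15.
Key eq: (1)·f(k+1) = (1)·f(k) + (k**4 + 14*k**3/5 + 3*k**2 + 4*k/3 - 1/15).
Degrees (0,0,4) ⇒ d ≤ 5.
Match coefficients ⇒ f(k) = k*(3*k**4 + 3*k**3 - k**2 - 2*k - 4)/15.
So s_k = (B(k−1)f/C)·t_k = (k*(3*k**4 + 3*k**3 - k**2 - 2*k - 4)/(15*k**4 + 42*k**3 + 45*k**2 + 20*k - 1))·t_k = k*(3*k**4 + 3*k**3 - k**2 - 2*k - 4).
s_(k+1) − s_k = 15*k**4 + 42*k**3 + 45*k**2 + 20*k - 1 = t_k.
Σ_(k=1)^(4) t_k = s_(5) − s_(1) = 11055 − (-1) = 11056.

Σ = 11056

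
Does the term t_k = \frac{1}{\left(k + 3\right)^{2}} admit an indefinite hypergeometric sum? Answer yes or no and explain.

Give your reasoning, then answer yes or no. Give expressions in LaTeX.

No — t_k has no hypergeometric antidifference.

Compute t_(k+1)/t_k: get (k + 3)**2/(k + 4)**2.
Normal form (A,B,C) = (k**2 + 6*k + 9, k**2 + 8*k + 16, 1).
Solve (k**2 + 6*k + 9)·f(k+1) − (k**2 + 6*k + 9)·f(k) = 1.
deg f ≤ 0 (via 2,2,0).
Write f(k) = c0. Then LHS − RHS = -1, requiring -1 = 0: contradictory. No certificate.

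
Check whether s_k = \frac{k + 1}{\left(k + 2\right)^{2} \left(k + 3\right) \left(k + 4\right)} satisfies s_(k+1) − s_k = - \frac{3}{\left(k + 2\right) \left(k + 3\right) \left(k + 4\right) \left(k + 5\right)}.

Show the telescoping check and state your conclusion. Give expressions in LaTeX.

Invalid: residual \frac{4 k + 11}{k^{6} + 19 k^{5} + 147 k^{4} + 593 k^{3} + 1316 k^{2} + 1524 k + 720} ≠ 0.

s_(k+1) = (k + 2)/((k + 3)**2*(k + 4)*(k + 5))
s_(k+1) − s_k = (-(k + 1)*(k + 3)*(k + 5) + (k + 2)**3)/((k + 2)**2*(k + 3)**2*(k + 4)*(k + 5))
(s_(k+1) − s_k) − t_k = (4*k + 11)/(k**6 + 19*k**5 + 147*k**4 + 593*k**3 + 1316*k**2 + 1524*k + 720)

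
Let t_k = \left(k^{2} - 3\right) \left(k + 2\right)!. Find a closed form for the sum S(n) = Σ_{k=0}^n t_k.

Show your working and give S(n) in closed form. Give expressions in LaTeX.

S(n) = n \left(n + 3\right)! - 2 \left(n + 3\right)! + 6

r(k) = (k + 3)*((k + 1)**2 - 3)/(k**2 - 3) after simplifying.
Factor: A=k + 3; B=1; C=k**2 - 3.
Solve (k + 3)·f(k+1) − (1)·f(k) = k**2 - 3.
d = 1 from the (1,0,2) case.
A polynomial solution: f(k) = k - 3.
R(k) = B(k−1)·f(k)/C(k) = (k - 3)/(k**2 - 3); s_k = R·t_k = (k - 3)*factorial(k + 2).
Δs = (k**2 - 3)*factorial(k + 2), as required.
Evaluate: s_(n+1) = (n - 2)*factorial(n + 3); subtract s_(0) = -6 ⇒ S(n) = n*factorial(n + 3) - 2*factorial(n + 3) + 6.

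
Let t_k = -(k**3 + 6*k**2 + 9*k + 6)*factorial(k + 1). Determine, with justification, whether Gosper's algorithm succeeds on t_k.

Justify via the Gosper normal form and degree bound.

Step 1: r(k) = (k**4 + 11*k**3 + 42*k**2 + 70*k + 44)/(k**3 + 6*k**2 + 9*k + 6).
A = k + 2, B = 1, C = k**3 + 6*k**2 + 9*k + 6.
Need (k + 2)·f(k+1) − (1)·f(k) = k**3 + 6*k**2 + 9*k + 6.
d = 2 from the (1,0,3) case.
Solve for f: f(k) = k**2 + 3*k - 2 (degree 2 ≤ 2).
Certificate R = B(k−1)f/C = (k**2 + 3*k - 2)/(k**3 + 6*k**2 + 9*k + 6) gives s_k = -(k**2 + 3*k - 2)*factorial(k + 1).
Δs = -(k**3 + 6*k**2 + 9*k + 6)*factorial(k + 1), as required.

Yes. s_k = -(k**2 + 3*k - 2)*factorial(k + 1).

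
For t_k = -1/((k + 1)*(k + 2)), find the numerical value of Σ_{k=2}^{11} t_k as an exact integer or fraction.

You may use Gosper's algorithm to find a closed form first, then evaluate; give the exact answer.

Step 1: r(k) = (k + 1)/(k + 3).
Gosper form: A/B · C(k+1)/C(k) with A=k + 1, B=k + 3, C=1.
Need (k + 1)·f(k+1) − (k + 2)·f(k) = 1.
d = 1 from the (1,1,0) case.
Solve for f: f(k) = k (degree 1 ≤ 1).
Get s_k = R·t_k = -k/(k + 1) with R(k) = B(k−1)f(k)/C(k) = k*(k + 2).
Δs = -1/(k**2 + 3*k + 2), as required.
Evaluate s at k=12 and k=2: -12/13 and -2/3; difference -10/39.

Σ = -10/39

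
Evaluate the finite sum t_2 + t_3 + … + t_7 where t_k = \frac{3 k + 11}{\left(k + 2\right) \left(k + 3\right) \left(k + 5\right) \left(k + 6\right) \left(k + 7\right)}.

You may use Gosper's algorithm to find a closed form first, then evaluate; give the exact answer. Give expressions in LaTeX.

Σ = 57/14560

Ratio r(k) = (k + 2)*(k + 5)*(3*k + 14)/((k + 4)*(k + 8)*(3*k + 11)).
A = k + 2, B = k + 8, C = k**2 + 23*k/3 + 44/3.
Solve (k + 2)·f(k+1) − (k + 7)·f(k) = k**2 + 23*k/3 + 44/3.
d = 5 from the (1,1,2) case.
Match coefficients ⇒ f(k) = k*(k + 3)*(k + 4)*(k**2 + 13*k + 52)/180.
Certificate R = B(k−1)f/C = k*(k + 3)*(k + 7)*(k**2 + 13*k + 52)/(60*(3*k + 11)) gives s_k = k*(k**2 + 13*k + 52)/(60*(k**3 + 13*k**2 + 52*k + 60)).
Δs = (3*k + 11)/(k**5 + 23*k**4 + 203*k**3 + 853*k**2 + 1692*k + 1260), as required.
Sum = s_(8) − s_(2); s_(8) = 22/1365, s_(2) = 41/3360 ⇒ 57/14560.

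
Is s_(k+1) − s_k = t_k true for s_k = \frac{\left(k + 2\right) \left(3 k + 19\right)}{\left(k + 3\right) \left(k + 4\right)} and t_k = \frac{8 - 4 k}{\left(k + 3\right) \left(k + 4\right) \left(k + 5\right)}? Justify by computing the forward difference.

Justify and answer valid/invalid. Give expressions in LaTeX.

valid; difference matches t_k

s_(k+1) = (k + 3)*(3*k + 22)/((k + 4)*(k + 5))
s_(k+1) − s_k = 4*(2 - k)/(k**3 + 12*k**2 + 47*k + 60)
(s_(k+1) − s_k) − t_k = 0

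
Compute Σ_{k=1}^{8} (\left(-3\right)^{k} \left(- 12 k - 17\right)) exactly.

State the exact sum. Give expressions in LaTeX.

Compute t_(k+1)/t_k: get 3*(-12*k - 29)/(12*k + 17).
So A=-3 and B=1, with C=k + 17/12.
f must satisfy (-3)·f(k+1) − (1)·f(k) = k + 17/12.
Degrees (0,0,1) ⇒ d ≤ 1.
Solve for f: f(k) = -(3*k + 2)/12 (degree 1 ≤ 1).
Certificate R = B(k−1)f/C = -(3*k + 2)/(12*k + 17) gives s_k = (-3)**k*(3*k + 2).
s_(k+1) − s_k = (-3)**k*(-12*k - 17) = t_k.
Sum = s_(9) − s_(1); s_(9) = -570807, s_(1) = -15 ⇒ -570792.

Σ = -570792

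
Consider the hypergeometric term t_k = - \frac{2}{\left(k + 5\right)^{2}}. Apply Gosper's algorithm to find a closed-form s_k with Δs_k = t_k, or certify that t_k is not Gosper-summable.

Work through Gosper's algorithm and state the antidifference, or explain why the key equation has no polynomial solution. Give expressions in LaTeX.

Step 1: r(k) = (k + 5)**2/(k + 6)**2.
Take A(k)=k**2 + 10*k + 25, B(k)=k**2 + 12*k + 36, C(k)=1.
Set up (k**2 + 10*k + 25)·f(k+1) − (k**2 + 10*k + 25)·f(k) − (1) = 0.
deg f ≤ 0 (via 2,2,0).
Put f(k) = c0: A·f(k+1) − B(k−1)·f(k) − C = -1; need -1 = 0 — inconsistent ⇒ no f, not summable.

no hypergeometric antidifference exists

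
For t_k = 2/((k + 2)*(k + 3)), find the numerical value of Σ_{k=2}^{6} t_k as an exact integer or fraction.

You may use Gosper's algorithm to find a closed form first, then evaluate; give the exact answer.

Σ = 5/18

Ratio r(k) = (k + 2)/(k + 4).
A = k + 2, B = k + 4, C = 1.
Key eq: (k + 2)·f(k+1) = (k + 3)·f(k) + (1).
d = 1 from the (1,1,0) case.
Solve for f: f(k) = k/2 (degree 1 ≤ 1).
Get s_k = R·t_k = k/(k + 2) with R(k) = B(k−1)f(k)/C(k) = k*(k + 3)/2.
Verify: 2/(k**2 + 5*k + 6) matches t_k.
Σ_(k=2)^(6) t_k = s_(7) − s_(2) = 7/9 − (1/2) = 5/18.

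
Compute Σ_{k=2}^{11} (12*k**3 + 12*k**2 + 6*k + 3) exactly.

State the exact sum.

The ratio is (4*k**3 + 16*k**2 + 22*k + 11)/(4*k**3 + 4*k**2 + 2*k + 1).
A = 1, B = 1, C = k**3 + k**2 + k/2 + 1/4.
f must satisfy (1)·f(k+1) − (1)·f(k) = k**3 + k**2 + k/2 + 1/4.
Bound: deg f ≤ 4.
Match coefficients ⇒ f(k) = k*(3*k**3 - 2*k**2 + 2)/12.
Then R = B(k−1)f/C = k*(3*k**3 - 2*k**2 + 2)/(3*(4*k**3 + 4*k**2 + 2*k + 1)), so s_k = R(k)·t_k = k*(3*k**3 - 2*k**2 + 2).
Check: Δs_k = 12*k**3 + 12*k**2 + 6*k + 3. ✓
Σ_(k=2)^(11) t_k = s_(12) − s_(2) = 58776 − (36) = 58740.

Σ = 58740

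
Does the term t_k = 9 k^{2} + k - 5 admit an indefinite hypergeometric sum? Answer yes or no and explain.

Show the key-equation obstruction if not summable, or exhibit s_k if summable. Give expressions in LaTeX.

t_(k+1)/t_k = (k + 9*(k + 1)**2 - 4)/(9*k**2 + k - 5).
Take A(k)=1, B(k)=1, C(k)=k**2 + k/9 - 5/9.
Set up (1)·f(k+1) − (1)·f(k) − (k**2 + k/9 - 5/9) = 0.
From deg A=0, deg B=0, deg C=2: d=3.
Coefficient equations give f(k) = k*(k - 2)*(3*k + 2)/9.
So s_k = (B(k−1)f/C)·t_k = (k*(k - 2)*(3*k + 2)/(9*k**2 + k - 5))·t_k = k*(3*k**2 - 4*k - 4).
Verify: 9*k**2 + k - 5 matches t_k.

Yes. s_k = k \left(3 k^{2} - 4 k - 4\right).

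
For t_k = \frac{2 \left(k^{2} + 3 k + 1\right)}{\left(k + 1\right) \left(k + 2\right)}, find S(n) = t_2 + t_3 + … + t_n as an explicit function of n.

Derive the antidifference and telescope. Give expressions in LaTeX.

Step 1: r(k) = (k + 1)*(3*k + (k + 1)**2 + 4)/((k + 3)*(k**2 + 3*k + 1)).
Factor: A=k + 1; B=k + 3; C=k**2 + 3*k + 1.
Solve (k + 1)·f(k+1) − (k + 2)·f(k) = k**2 + 3*k + 1.
From deg A=1, deg B=1, deg C=2: d=2.
Solve for f: f(k) = k**2 (degree 2 ≤ 2).
Then R = B(k−1)f/C = k**2*(k + 2)/(k**2 + 3*k + 1), so s_k = R(k)·t_k = 2*k**2/(k + 1).
Δs = 2*(k**2 + 3*k + 1)/(k**2 + 3*k + 2), as required.
Telescope: S(n) = s_(n+1) − s_(2) = 2*(n**2 + 2*n + 1)/(n + 2) − (8/3) = 2*(3*n**2 + 2*n - 5)/(3*(n + 2)).

S(n) = \frac{2 \left(3 n^{2} + 2 n - 5\right)}{3 \left(n + 2\right)}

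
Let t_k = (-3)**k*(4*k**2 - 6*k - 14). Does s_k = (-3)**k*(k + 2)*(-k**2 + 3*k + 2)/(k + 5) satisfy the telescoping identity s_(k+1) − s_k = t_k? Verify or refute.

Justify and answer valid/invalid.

Invalid: residual (-3)**(k + 1)*(4*k**3 + 15*k**2 - 47*k - 72)/(k**2 + 11*k + 30) ≠ 0.

s_(k+1) = (-3)**(k + 1)*(-k**3 - 2*k**2 + 7*k + 12)/(k + 6)
s_(k+1) − s_k = (-3)**k*(4*k**4 + 26*k**3 - 5*k**2 - 193*k - 204)/(k**2 + 11*k + 30)
(s_(k+1) − s_k) − t_k = (-3)**(k + 1)*(4*k**3 + 15*k**2 - 47*k - 72)/(k**2 + 11*k + 30)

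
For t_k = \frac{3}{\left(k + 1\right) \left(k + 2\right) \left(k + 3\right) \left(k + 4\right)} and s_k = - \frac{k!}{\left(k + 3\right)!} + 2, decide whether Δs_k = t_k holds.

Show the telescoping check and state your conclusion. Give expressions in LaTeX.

s_(k+1) = -factorial(k + 1)/factorial(k + 4) + 2
s_(k+1) − s_k = 3/((k + 1)*(k + 2)*(k + 3)*(k + 4))
(s_(k+1) − s_k) − t_k = 0

valid; difference matches t_k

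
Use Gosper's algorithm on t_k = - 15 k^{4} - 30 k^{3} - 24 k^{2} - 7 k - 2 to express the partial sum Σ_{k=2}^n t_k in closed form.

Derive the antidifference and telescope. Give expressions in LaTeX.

r(k) = (15*k**4 + 90*k**3 + 204*k**2 + 205*k + 78)/(15*k**4 + 30*k**3 + 24*k**2 + 7*k + 2) after simplifying.
Factor: A=1; B=1; C=k**4 + 2*k**3 + 8*k**2/5 + 7*k/15 + 2/15.
Solve (1)·f(k+1) − (1)·f(k) = k**4 + 2*k**3 + 8*k**2/5 + 7*k/15 + 2/15.
Degrees (0,0,4) ⇒ d ≤ 5.
Solving with deg f ≤ 5: f(k) = k*(3*k**4 - 2*k**2 - k + 2)/15.
Certificate R = B(k−1)f/C = k*(3*k**4 - 2*k**2 - k + 2)/(15*k**4 + 30*k**3 + 24*k**2 + 7*k + 2) gives s_k = k*(-3*k**4 + 2*k**2 + k - 2).
s_(k+1) − s_k = -15*k**4 - 30*k**3 - 24*k**2 - 7*k - 2 = t_k.
Evaluate: s_(n+1) = -3*n**5 - 15*n**4 - 28*n**3 - 23*n**2 - 9*n - 2; subtract s_(2) = -80 ⇒ S(n) = -3*n**5 - 15*n**4 - 28*n**3 - 23*n**2 - 9*n + 78.

S(n) = - 3 n^{5} - 15 n^{4} - 28 n^{3} - 23 n^{2} - 9 n + 78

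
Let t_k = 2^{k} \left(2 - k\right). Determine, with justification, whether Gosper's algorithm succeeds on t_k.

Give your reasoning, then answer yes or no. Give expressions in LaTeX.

Step 1: r(k) = 2*(k - 1)/(k - 2).
So A=2 and B=1, with C=k - 2.
Solve (2)·f(k+1) − (1)·f(k) = k - 2.
Bound: deg f ≤ 1.
Solve for f: f(k) = k - 4 (degree 1 ≤ 1).
R(k) = B(k−1)·f(k)/C(k) = (k - 4)/(k - 2); s_k = R·t_k = 2**k*(4 - k).
Δs = 2**k*(2 - k), as required.

Yes. s_k = 2^{k} \left(4 - k\right).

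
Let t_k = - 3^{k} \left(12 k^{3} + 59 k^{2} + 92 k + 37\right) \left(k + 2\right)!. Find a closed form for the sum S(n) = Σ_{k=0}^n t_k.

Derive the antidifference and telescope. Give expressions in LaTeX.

t_(k+1)/t_k = 3*(12*k**4 + 131*k**3 + 531*k**2 + 938*k + 600)/(12*k**3 + 59*k**2 + 92*k + 37).
A = 3*k + 9, B = 1, C = k**3 + 59*k**2/12 + 23*k/3 + 37/12.
Need (3*k + 9)·f(k+1) − (1)·f(k) = k**3 + 59*k**2/12 + 23*k/3 + 37/12.
From deg A=1, deg B=0, deg C=3: d=2.
Match coefficients ⇒ f(k) = (4*k**2 + k - 1)/12.
Get s_k = R·t_k = -3**k*(4*k**2 + k - 1)*factorial(k + 2) with R(k) = B(k−1)f(k)/C(k) = (4*k**2 + k - 1)/(12*k**3 + 59*k**2 + 92*k + 37).
s_(k+1) − s_k = -3**k*(12*k**3 + 59*k**2 + 92*k + 37)*factorial(k + 2) = t_k.
Telescope: S(n) = s_(n+1) − s_(0) = -3**(n + 1)*(4*n**2 + 9*n + 4)*factorial(n + 3) − (2) = -12*3**n*n**2*factorial(n + 3) - 27*3**n*n*factorial(n + 3) - 12*3**n*factorial(n + 3) - 2.

S(n) = - 12 \cdot 3^{n} n^{2} \left(n + 3\right)! - 27 \cdot 3^{n} n \left(n + 3\right)! - 12 \cdot 3^{n} \left(n + 3\right)! - 2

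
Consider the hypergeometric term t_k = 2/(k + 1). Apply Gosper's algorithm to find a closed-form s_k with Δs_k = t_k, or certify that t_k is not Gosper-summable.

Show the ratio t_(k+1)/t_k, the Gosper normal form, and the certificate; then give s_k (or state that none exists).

r(k) = (k + 1)/(k + 2) after simplifying.
So A=k + 1 and B=k + 2, with C=1.
Set up (k + 1)·f(k+1) − (k + 1)·f(k) − (1) = 0.
Degrees (1,1,0) ⇒ d ≤ 0.
Put f(k) = c0: A·f(k+1) − B(k−1)·f(k) − C = -1; need -1 = 0 — inconsistent ⇒ no f, not summable.

none (Gosper's algorithm certifies no s_k)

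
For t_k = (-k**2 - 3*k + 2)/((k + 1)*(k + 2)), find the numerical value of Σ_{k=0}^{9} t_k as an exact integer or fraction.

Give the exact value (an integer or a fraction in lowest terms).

The ratio is (k + 1)*(3*k + (k + 1)**2 + 1)/((k + 3)*(k**2 + 3*k - 2)).
Factor: A=k + 1; B=k + 3; C=k**2 + 3*k - 2.
f must satisfy (k + 1)·f(k+1) − (k + 2)·f(k) = k**2 + 3*k - 2.
Bound: deg f ≤ 2.
Solving with deg f ≤ 2: f(k) = k*(k - 3).
Then R = B(k−1)f/C = k*(k - 3)*(k + 2)/(k**2 + 3*k - 2), so s_k = R(k)·t_k = k*(3 - k)/(k + 1).
Δs = (-k**2 - 3*k + 2)/(k**2 + 3*k + 2), as required.
Telescoping: Σ = s_(10) − s_(0) = -70/11 − (0) = -70/11.

Σ = -70/11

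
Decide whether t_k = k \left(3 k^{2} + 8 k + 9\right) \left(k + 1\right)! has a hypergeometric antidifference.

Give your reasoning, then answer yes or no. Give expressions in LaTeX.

Step 1: r(k) = (k + 1)*(k + 2)*(8*k + 3*(k + 1)**2 + 17)/(k*(3*k**2 + 8*k + 9)).
A = k + 2, B = 1, C = k**3 + 8*k**2/3 + 3*k.
Set up (k + 2)·f(k+1) − (1)·f(k) − (k**3 + 8*k**2/3 + 3*k) = 0.
d = 2 from the (1,0,3) case.
Coefficient equations give f(k) = (k + 1)*(3*k - 4)/3.
Get s_k = R·t_k = (k + 1)*(3*k - 4)*factorial(k + 1) with R(k) = B(k−1)f(k)/C(k) = (k + 1)*(3*k - 4)/(k*(3*k**2 + 8*k + 9)).
Δs = k*(3*k**2 + 8*k + 9)*factorial(k + 1), as required.

Yes. s_k = \left(k + 1\right) \left(3 k - 4\right) \left(k + 1\right)!.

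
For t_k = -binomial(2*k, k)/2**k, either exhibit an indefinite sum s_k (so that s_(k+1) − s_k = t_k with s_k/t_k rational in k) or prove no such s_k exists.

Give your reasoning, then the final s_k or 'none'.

none (Gosper's algorithm certifies no s_k)

Ratio r(k) = (2*k + 1)/(k + 1).
Gosper form: A/B · C(k+1)/C(k) with A=2*k + 1, B=k + 1, C=1.
Need (2*k + 1)·f(k+1) − (k)·f(k) = 1.
d = -1 from the (1,1,0) case.
Bound -1 < 0, so the key equation has no polynomial solution.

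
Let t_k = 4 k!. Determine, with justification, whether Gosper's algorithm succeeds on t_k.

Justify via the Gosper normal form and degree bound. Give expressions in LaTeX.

Ratio r(k) = k + 1.
Normal form (A,B,C) = (k + 1, 1, 1).
Solve (k + 1)·f(k+1) − (1)·f(k) = 1.
d = -1 from the (1,0,0) case.
d = -1 < 0 ⇒ no nonzero polynomial f; not summable.

No — t_k has no hypergeometric antidifference.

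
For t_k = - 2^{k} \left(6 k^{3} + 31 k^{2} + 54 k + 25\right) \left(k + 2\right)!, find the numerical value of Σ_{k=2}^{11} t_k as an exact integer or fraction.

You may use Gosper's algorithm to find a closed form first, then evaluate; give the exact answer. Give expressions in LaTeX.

The ratio is 2*(6*k**4 + 67*k**3 + 281*k**2 + 518*k + 348)/(6*k**3 + 31*k**2 + 54*k + 25).
A = 2*k + 6, B = 1, C = k**3 + 31*k**2/6 + 9*k + 25/6.
f must satisfy (2*k + 6)·f(k+1) − (1)·f(k) = k**3 + 31*k**2/6 + 9*k + 25/6.
deg f ≤ 2 (via 1,0,3).
Match coefficients ⇒ f(k) = (k + 1)*(3*k - 1)/6.
Certificate R = B(k−1)f/C = (k + 1)*(3*k - 1)/(6*k**3 + 31*k**2 + 54*k + 25) gives s_k = -2**k*(k + 1)*(3*k - 1)*factorial(k + 2).
Check: Δs_k = -2**k*(6*k**3 + 31*k**2 + 54*k + 25)*factorial(k + 2). ✓
Telescoping: Σ = s_(12) − s_(2) = -162472437743616000 − (-1440) = -162472437743614560.

Σ = -162472437743614560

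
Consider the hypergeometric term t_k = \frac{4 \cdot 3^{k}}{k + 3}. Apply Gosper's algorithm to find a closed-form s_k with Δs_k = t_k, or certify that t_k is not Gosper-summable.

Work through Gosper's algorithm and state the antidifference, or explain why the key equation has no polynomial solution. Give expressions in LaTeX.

none — t_k is not Gosper-summable

Ratio r(k) = 3*(k + 3)/(k + 4).
Normal form (A,B,C) = (3*k + 9, k + 4, 1).
Set up (3*k + 9)·f(k+1) − (k + 3)·f(k) − (1) = 0.
deg f ≤ -1 (via 1,1,0).
d = -1 < 0 ⇒ no nonzero polynomial f; not summable.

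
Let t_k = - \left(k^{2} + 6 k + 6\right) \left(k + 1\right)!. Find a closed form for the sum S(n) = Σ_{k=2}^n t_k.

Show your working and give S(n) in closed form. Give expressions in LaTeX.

S(n) = - n \left(n + 2\right)! - 5 \left(n + 2\right)! + 36

Ratio r(k) = (k + 2)*(6*k + (k + 1)**2 + 12)/(k**2 + 6*k + 6).
A = k + 2, B = 1, C = k**2 + 6*k + 6.
f must satisfy (k + 2)·f(k+1) − (1)·f(k) = k**2 + 6*k + 6.
d = 1 from the (1,0,2) case.
Coefficient equations give f(k) = k + 4.
R(k) = B(k−1)·f(k)/C(k) = (k + 4)/(k**2 + 6*k + 6); s_k = R·t_k = -(k + 4)*factorial(k + 1).
Δs = -(k**2 + 6*k + 6)*factorial(k + 1), as required.
Σ_(k=2)^n t_k = s_(n+1) − s_(2) = (-(n + 5)*factorial(n + 2)) − (-36), i.e. -n*factorial(n + 2) - 5*factorial(n + 2) + 36.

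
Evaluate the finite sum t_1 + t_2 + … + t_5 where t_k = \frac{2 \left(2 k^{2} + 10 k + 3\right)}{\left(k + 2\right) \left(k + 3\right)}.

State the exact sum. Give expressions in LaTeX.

Step 1: r(k) = (k + 2)*(10*k + 2*(k + 1)**2 + 13)/((k + 4)*(2*k**2 + 10*k + 3)).
Gosper form: A/B · C(k+1)/C(k) with A=k + 2, B=k + 4, C=k**2 + 5*k + 3/2.
f must satisfy (k + 2)·f(k+1) − (k + 3)·f(k) = k**2 + 5*k + 3/2.
Bound: deg f ≤ 2.
A polynomial solution: f(k) = k*(4*k - 1)/4.
Then R = B(k−1)f/C = k*(k + 3)*(4*k - 1)/(2*(2*k**2 + 10*k + 3)), so s_k = R(k)·t_k = k*(4*k - 1)/(k + 2).
s_(k+1) − s_k = 2*(2*k**2 + 10*k + 3)/(k**2 + 5*k + 6) = t_k.
Sum = s_(6) − s_(1); s_(6) = 69/4, s_(1) = 1 ⇒ 65/4.

Σ = 65/4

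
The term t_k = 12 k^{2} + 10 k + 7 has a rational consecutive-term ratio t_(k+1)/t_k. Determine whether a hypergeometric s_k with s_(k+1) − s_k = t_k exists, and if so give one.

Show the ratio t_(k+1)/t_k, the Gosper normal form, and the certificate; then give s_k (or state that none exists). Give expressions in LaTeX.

t_(k+1)/t_k = (12*k**2 + 34*k + 29)/(12*k**2 + 10*k + 7).
Gosper form: A/B · C(k+1)/C(k) with A=1, B=1, C=k**2 + 5*k/6 + 7/12.
f must satisfy (1)·f(k+1) − (1)·f(k) = k**2 + 5*k/6 + 7/12.
Degrees (0,0,2) ⇒ d ≤ 3.
Coefficient equations give f(k) = k*(4*k**2 - k + 4)/12.
R(k) = B(k−1)·f(k)/C(k) = k*(4*k**2 - k + 4)/(12*k**2 + 10*k + 7); s_k = R·t_k = k*(4*k**2 - k + 4).
Check: Δs_k = 12*k**2 + 10*k + 7. ✓

s_k = k \left(4 k^{2} - k + 4\right)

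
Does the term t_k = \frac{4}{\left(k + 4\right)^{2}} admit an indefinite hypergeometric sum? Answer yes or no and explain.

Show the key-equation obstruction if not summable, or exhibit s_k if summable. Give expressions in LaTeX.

No; the coefficient equations for f are inconsistent.

r(k) = (k + 4)**2/(k + 5)**2 after simplifying.
So A=k**2 + 8*k + 16 and B=k**2 + 10*k + 25, with C=1.
Solve (k**2 + 8*k + 16)·f(k+1) − (k**2 + 8*k + 16)·f(k) = 1.
d = 0 from the (2,2,0) case.
Put f(k) = c0: A·f(k+1) − B(k−1)·f(k) − C = -1; need -1 = 0 — inconsistent ⇒ no f, not summable.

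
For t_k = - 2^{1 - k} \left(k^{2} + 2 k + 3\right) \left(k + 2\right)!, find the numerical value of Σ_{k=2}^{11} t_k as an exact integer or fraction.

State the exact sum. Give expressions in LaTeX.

Ratio r(k) = (k + 3)*(2*k + (k + 1)**2 + 5)/(2*(k**2 + 2*k + 3)).
Take A(k)=k/2 + 3/2, B(k)=1, C(k)=k**2 + 2*k + 3.
Set up (k/2 + 3/2)·f(k+1) − (1)·f(k) − (k**2 + 2*k + 3) = 0.
d = 1 from the (1,0,2) case.
Solve for f: f(k) = 2*k (degree 1 ≤ 1).
Get s_k = R·t_k = -2**(2 - k)*k*factorial(k + 2) with R(k) = B(k−1)f(k)/C(k) = 2*k/(k**2 + 2*k + 3).
Δs = -2**(1 - k)*(k**2 + 2*k + 3)*factorial(k + 2), as required.
Σ_(k=2)^(11) t_k = s_(12) − s_(2) = -1021620600 − (-48) = -1021620552.

Σ = -1021620552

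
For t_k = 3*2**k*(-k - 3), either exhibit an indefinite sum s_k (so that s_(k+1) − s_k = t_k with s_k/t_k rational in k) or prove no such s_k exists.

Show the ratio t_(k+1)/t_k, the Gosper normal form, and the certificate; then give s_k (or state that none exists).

s_k = 3*2**k*(-k - 1)

Ratio r(k) = 2*(k + 4)/(k + 3).
A = 2, B = 1, C = k + 3.
f must satisfy (2)·f(k+1) − (1)·f(k) = k + 3.
Degrees (0,0,1) ⇒ d ≤ 1.
Match coefficients ⇒ f(k) = k + 1.
Get s_k = R·t_k = 3*2**k*(-k - 1) with R(k) = B(k−1)f(k)/C(k) = (k + 1)/(k + 3).
Verify: 3*2**k*(-k - 3) matches t_k.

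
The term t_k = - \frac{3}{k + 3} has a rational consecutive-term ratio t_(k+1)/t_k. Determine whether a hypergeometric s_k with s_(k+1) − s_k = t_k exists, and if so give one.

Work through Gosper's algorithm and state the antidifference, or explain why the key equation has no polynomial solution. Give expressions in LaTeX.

none (Gosper's algorithm certifies no s_k)

Compute t_(k+1)/t_k: get (k + 3)/(k + 4).
Take A(k)=k + 3, B(k)=k + 4, C(k)=1.
Key eq: (k + 3)·f(k+1) = (k + 3)·f(k) + (1).
deg f ≤ 0 (via 1,1,0).
Put f(k) = c0: A·f(k+1) − B(k−1)·f(k) − C = -1; need -1 = 0 — inconsistent ⇒ no f, not summable.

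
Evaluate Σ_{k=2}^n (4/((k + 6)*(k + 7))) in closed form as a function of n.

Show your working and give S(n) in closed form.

t_(k+1)/t_k = (k + 6)/(k + 8).
Gosper form: A/B · C(k+1)/C(k) with A=k + 6, B=k + 8, C=1.
Need (k + 6)·f(k+1) − (k + 7)·f(k) = 1.
deg f ≤ 1 (via 1,1,0).
Coefficient equations give f(k) = k/6.
Certificate R = B(k−1)f/C = k*(k + 7)/6 gives s_k = 2*k/(3*(k + 6)).
Check: Δs_k = 4/(k**2 + 13*k + 42). ✓
Telescope: S(n) = s_(n+1) − s_(2) = 2*(n + 1)/(3*(n + 7)) − (1/6) = (n - 1)/(2*(n + 7)).

S(n) = (n - 1)/(2*(n + 7))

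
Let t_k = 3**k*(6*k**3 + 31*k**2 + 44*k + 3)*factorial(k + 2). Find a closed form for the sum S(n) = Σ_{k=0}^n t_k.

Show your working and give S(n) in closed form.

S(n) = 6*3**n*n**2*factorial(n + 3) + 15*3**n*n*factorial(n + 3) + 6

Ratio r(k) = 3*(6*k**4 + 67*k**3 + 271*k**2 + 456*k + 252)/(6*k**3 + 31*k**2 + 44*k + 3).
Factor: A=3*k + 9; B=1; C=k**3 + 31*k**2/6 + 22*k/3 + 1/2.
Solve (3*k + 9)·f(k+1) − (1)·f(k) = k**3 + 31*k**2/6 + 22*k/3 + 1/2.
d = 2 from the (1,0,3) case.
Coefficient equations give f(k) = (k - 1)*(2*k + 3)/6.
So s_k = (B(k−1)f/C)·t_k = ((k - 1)*(2*k + 3)/(6*k**3 + 31*k**2 + 44*k + 3))·t_k = 3**k*(k - 1)*(2*k + 3)*factorial(k + 2).
Verify: 3**k*(6*k**3 + 31*k**2 + 44*k + 3)*factorial(k + 2) matches t_k.
Evaluate: s_(n+1) = 3**(n + 1)*n*(2*n + 5)*factorial(n + 3); subtract s_(0) = -6 ⇒ S(n) = 6*3**n*n**2*factorial(n + 3) + 15*3**n*n*factorial(n + 3) + 6.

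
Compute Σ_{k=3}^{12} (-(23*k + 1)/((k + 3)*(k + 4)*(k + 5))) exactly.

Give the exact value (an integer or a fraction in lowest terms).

Compute t_(k+1)/t_k: get (k + 3)*(23*k + 24)/((k + 6)*(23*k + 1)).
Factor: A=k + 3; B=k + 6; C=k + 1/23.
f must satisfy (k + 3)·f(k+1) − (k + 5)·f(k) = k + 1/23.
deg f ≤ 2 (via 1,1,1).
Coefficient equations give f(k) = k*(35*k - 31)/276.
Certificate R = B(k−1)f/C = k*(k + 5)*(35*k - 31)/(12*(23*k + 1)) gives s_k = k*(31 - 35*k)/(12*(k + 3)*(k + 4)).
Δs = (-23*k - 1)/(k**3 + 12*k**2 + 47*k + 60), as required.
Telescoping: Σ = s_(13) − s_(3) = -689/408 − (-37/84) = -3565/2856.

Σ = -3565/2856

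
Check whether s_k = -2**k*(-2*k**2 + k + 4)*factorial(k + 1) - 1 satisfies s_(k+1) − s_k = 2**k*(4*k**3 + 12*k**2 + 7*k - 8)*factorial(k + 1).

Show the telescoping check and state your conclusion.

s_(k+1) = -2**(k + 1)*(k - 2*(k + 1)**2 + 5)*factorial(k + 2) - 1
s_(k+1) − s_k = 2**k*(4*k**3 + 12*k**2 + 7*k - 8)*factorial(k + 1)
(s_(k+1) − s_k) − t_k = 0

valid; difference matches t_k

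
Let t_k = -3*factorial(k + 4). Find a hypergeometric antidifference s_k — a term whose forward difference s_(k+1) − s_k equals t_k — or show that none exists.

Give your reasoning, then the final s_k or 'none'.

none (Gosper's algorithm certifies no s_k)

t_(k+1)/t_k = k + 5.
Normal form (A,B,C) = (k + 5, 1, 1).
Key eq: (k + 5)·f(k+1) = (1)·f(k) + (1).
d = -1 from the (1,0,0) case.
Bound -1 < 0, so the key equation has no polynomial solution.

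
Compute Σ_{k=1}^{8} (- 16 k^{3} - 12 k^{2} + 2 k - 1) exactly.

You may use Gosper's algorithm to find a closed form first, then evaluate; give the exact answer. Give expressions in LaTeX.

t_(k+1)/t_k = (16*k**3 + 60*k**2 + 70*k + 27)/(16*k**3 + 12*k**2 - 2*k + 1).
Normal form (A,B,C) = (1, 1, k**3 + 3*k**2/4 - k/8 + 1/16).
Solve (1)·f(k+1) − (1)·f(k) = k**3 + 3*k**2/4 - k/8 + 1/16.
Bound: deg f ≤ 4.
Match coefficients ⇒ f(k) = k*(4*k**3 - 4*k**2 - 3*k + 4)/16.
Certificate R = B(k−1)f/C = k*(4*k**3 - 4*k**2 - 3*k + 4)/(16*k**3 + 12*k**2 - 2*k + 1) gives s_k = k*(-4*k**3 + 4*k**2 + 3*k - 4).
s_(k+1) − s_k = -16*k**3 - 12*k**2 + 2*k - 1 = t_k.
Evaluate s at k=9 and k=1: -23121 and -1; difference -23120.

Σ = -23120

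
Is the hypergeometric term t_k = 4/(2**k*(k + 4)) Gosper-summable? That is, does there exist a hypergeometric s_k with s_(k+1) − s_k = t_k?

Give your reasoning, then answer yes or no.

Compute t_(k+1)/t_k: get (k + 4)/(2*(k + 5)).
Take A(k)=k/2 + 2, B(k)=k + 5, C(k)=1.
Set up (k/2 + 2)·f(k+1) − (k + 4)·f(k) − (1) = 0.
deg f ≤ -1 (via 1,1,0).
deg f ≤ -1 is impossible — no certificate.

No — negative degree bound, so no certificate f.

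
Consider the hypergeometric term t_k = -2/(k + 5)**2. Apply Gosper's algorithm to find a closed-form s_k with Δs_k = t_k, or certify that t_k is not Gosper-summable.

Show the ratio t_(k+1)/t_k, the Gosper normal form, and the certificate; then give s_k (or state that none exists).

Compute t_(k+1)/t_k: get (k + 5)**2/(k + 6)**2.
So A=k**2 + 10*k + 25 and B=k**2 + 12*k + 36, with C=1.
Need (k**2 + 10*k + 25)·f(k+1) − (k**2 + 10*k + 25)·f(k) = 1.
d = 0 from the (2,2,0) case.
Put f(k) = c0: A·f(k+1) − B(k−1)·f(k) − C = -1; need -1 = 0 — inconsistent ⇒ no f, not summable.

not Gosper-summable; s_k does not exist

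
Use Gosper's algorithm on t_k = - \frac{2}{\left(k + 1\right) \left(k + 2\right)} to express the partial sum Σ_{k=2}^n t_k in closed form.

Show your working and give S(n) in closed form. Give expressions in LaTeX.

S(n) = \frac{2 \left(1 - n\right)}{3 \left(n + 2\right)}

Compute t_(k+1)/t_k: get (k + 1)/(k + 3).
Factor: A=k + 1; B=k + 3; C=1.
Solve (k + 1)·f(k+1) − (k + 2)·f(k) = 1.
Degrees (1,1,0) ⇒ d ≤ 1.
Solve for f: f(k) = k (degree 1 ≤ 1).
Then R = B(k−1)f/C = k*(k + 2), so s_k = R(k)·t_k = -2*k/(k + 1).
Verify: -2/(k**2 + 3*k + 2) matches t_k.
s_(n+1) = 2*(-n - 1)/(n + 2) and s_(2) = -4/3, so S(n) = 2*(1 - n)/(3*(n + 2)).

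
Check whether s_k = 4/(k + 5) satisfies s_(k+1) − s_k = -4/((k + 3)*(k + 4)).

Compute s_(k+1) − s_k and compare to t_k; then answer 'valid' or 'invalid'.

s_(k+1) = 4/(k + 6)
s_(k+1) − s_k = -4/((k + 5)*(k + 6))
(s_(k+1) − s_k) − t_k = 8*(2*k + 9)/(k**4 + 18*k**3 + 119*k**2 + 342*k + 360)

Invalid: residual 8*(2*k + 9)/(k**4 + 18*k**3 + 119*k**2 + 342*k + 360) ≠ 0.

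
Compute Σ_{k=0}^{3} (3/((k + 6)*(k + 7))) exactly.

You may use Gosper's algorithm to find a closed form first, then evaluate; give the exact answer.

Step 1: r(k) = (k + 6)/(k + 8).
Take A(k)=k + 6, B(k)=k + 8, C(k)=1.
Key eq: (k + 6)·f(k+1) = (k + 7)·f(k) + (1).
From deg A=1, deg B=1, deg C=0: d=1.
Solve for f: f(k) = k/6 (degree 1 ≤ 1).
Certificate R = B(k−1)f/C = k*(k + 7)/6 gives s_k = k/(2*(k + 6)).
Verify: 3/(k**2 + 13*k + 42) matches t_k.
Evaluate s at k=4 and k=0: 1/5 and 0; difference 1/5.

Σ = 1/5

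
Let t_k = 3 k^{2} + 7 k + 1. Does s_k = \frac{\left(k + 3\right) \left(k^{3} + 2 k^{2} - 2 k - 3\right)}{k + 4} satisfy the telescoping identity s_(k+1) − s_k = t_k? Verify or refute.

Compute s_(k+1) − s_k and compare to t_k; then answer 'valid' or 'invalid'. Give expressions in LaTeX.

Invalid: residual \frac{- 2 k^{3} - 17 k^{2} - 31 k - 7}{k^{2} + 9 k + 20} ≠ 0.

s_(k+1) = (k**4 + 9*k**3 + 25*k**2 + 18*k - 8)/(k + 5)
s_(k+1) − s_k = (3*k**4 + 32*k**3 + 107*k**2 + 118*k + 13)/(k**2 + 9*k + 20)
(s_(k+1) − s_k) − t_k = (-2*k**3 - 17*k**2 - 31*k - 7)/(k**2 + 9*k + 20)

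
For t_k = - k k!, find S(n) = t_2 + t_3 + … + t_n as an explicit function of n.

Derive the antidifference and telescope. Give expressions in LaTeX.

S(n) = - n n! - n! + 2

Ratio r(k) = (k + 1)**2/k.
Factor: A=k + 1; B=1; C=k.
f must satisfy (k + 1)·f(k+1) − (1)·f(k) = k.
From deg A=1, deg B=0, deg C=1: d=0.
Coefficient equations give f(k) = 1.
So s_k = (B(k−1)f/C)·t_k = (1/k)·t_k = -factorial(k).
Check: Δs_k = -k*factorial(k). ✓
s_(n+1) = -factorial(n + 1) and s_(2) = -2, so S(n) = -n*factorial(n) - factorial(n) + 2.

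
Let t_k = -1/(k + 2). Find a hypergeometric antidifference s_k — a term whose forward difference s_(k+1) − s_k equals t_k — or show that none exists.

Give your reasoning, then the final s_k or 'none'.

The ratio is (k + 2)/(k + 3).
Normal form (A,B,C) = (k + 2, k + 3, 1).
Solve (k + 2)·f(k+1) − (k + 2)·f(k) = 1.
deg f ≤ 0 (via 1,1,0).
Write f(k) = c0. Then LHS − RHS = -1, requiring -1 = 0: contradictory. No certificate.

none (Gosper's algorithm certifies no s_k)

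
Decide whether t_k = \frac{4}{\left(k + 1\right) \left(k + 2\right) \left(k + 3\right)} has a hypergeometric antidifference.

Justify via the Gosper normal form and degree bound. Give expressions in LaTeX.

r(k) = (k + 1)/(k + 4) after simplifying.
Normal form (A,B,C) = (k + 1, k + 4, 1).
f must satisfy (k + 1)·f(k+1) − (k + 3)·f(k) = 1.
Bound: deg f ≤ 2.
Solve for f: f(k) = k*(k + 3)/4 (degree 2 ≤ 2).
Then R = B(k−1)f/C = k*(k + 3)**2/4, so s_k = R(k)·t_k = k*(k + 3)/((k + 1)*(k + 2)).
Verify: 4/(k**3 + 6*k**2 + 11*k + 6) matches t_k.

Yes. s_k = \frac{k \left(k + 3\right)}{\left(k + 1\right) \left(k + 2\right)}.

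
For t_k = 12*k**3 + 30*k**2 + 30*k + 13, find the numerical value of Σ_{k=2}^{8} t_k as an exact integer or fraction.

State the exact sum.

t_(k+1)/t_k = (12*k**3 + 66*k**2 + 126*k + 85)/(12*k**3 + 30*k**2 + 30*k + 13).
A = 1, B = 1, C = k**3 + 5*k**2/2 + 5*k/2 + 13/12.
Key eq: (1)·f(k+1) = (1)·f(k) + (k**3 + 5*k**2/2 + 5*k/2 + 13/12).
Bound: deg f ≤ 4.
Solve for f: f(k) = k*(3*k**3 + 4*k**2 + 3*k + 3)/12 (degree 4 ≤ 4).
Certificate R = B(k−1)f/C = k*(3*k**3 + 4*k**2 + 3*k + 3)/(12*k**3 + 30*k**2 + 30*k + 13) gives s_k = k*(3*k**3 + 4*k**2 + 3*k + 3).
Check: Δs_k = 12*k**3 + 30*k**2 + 30*k + 13. ✓
Σ_(k=2)^(8) t_k = s_(9) − s_(2) = 22869 − (98) = 22771.

Σ = 22771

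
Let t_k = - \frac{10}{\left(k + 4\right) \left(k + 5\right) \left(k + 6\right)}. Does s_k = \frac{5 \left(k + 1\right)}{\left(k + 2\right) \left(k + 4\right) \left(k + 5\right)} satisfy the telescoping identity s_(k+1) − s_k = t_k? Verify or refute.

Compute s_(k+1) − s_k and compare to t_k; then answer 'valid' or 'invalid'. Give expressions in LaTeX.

Invalid: residual \frac{5 \left(3 k + 10\right)}{k^{5} + 20 k^{4} + 155 k^{3} + 580 k^{2} + 1044 k + 720} ≠ 0.

s_(k+1) = 5*(k + 2)/((k + 3)*(k + 5)*(k + 6))
s_(k+1) − s_k = 5*(-2*k**2 - 7*k - 2)/(k**5 + 20*k**4 + 155*k**3 + 580*k**2 + 1044*k + 720)
(s_(k+1) − s_k) − t_k = 5*(3*k + 10)/(k**5 + 20*k**4 + 155*k**3 + 580*k**2 + 1044*k + 720)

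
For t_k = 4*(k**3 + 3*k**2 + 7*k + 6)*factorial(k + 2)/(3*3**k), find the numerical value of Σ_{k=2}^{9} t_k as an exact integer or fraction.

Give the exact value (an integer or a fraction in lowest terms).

Σ = 859430240/243

The ratio is (k**4 + 9*k**3 + 34*k**2 + 65*k + 51)/(3*(k**3 + 3*k**2 + 7*k + 6)).
Gosper form: A/B · C(k+1)/C(k) with A=k/3 + 1, B=1, C=k**3 + 3*k**2 + 7*k + 6.
Key eq: (k/3 + 1)·f(k+1) = (1)·f(k) + (k**3 + 3*k**2 + 7*k + 6).
Bound: deg f ≤ 2.
Solve for f: f(k) = 3*(k**2 + k - 1) (degree 2 ≤ 2).
Then R = B(k−1)f/C = 3*(k**2 + k - 1)/(k**3 + 3*k**2 + 7*k + 6), so s_k = R(k)·t_k = 4*(k**2 + k - 1)*factorial(k + 2)/3**k.
Check: Δs_k = 4*(k**3 + 3*k**2 + 7*k + 6)*factorial(k + 2)/(3*3**k). ✓
Telescoping: Σ = s_(10) − s_(2) = 859443200/243 − (160/3) = 859430240/243.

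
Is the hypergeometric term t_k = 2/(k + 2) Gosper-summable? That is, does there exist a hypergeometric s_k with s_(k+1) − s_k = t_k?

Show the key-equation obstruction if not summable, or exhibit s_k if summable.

No — t_k has no hypergeometric antidifference.

Step 1: r(k) = (k + 2)/(k + 3).
A = k + 2, B = k + 3, C = 1.
f must satisfy (k + 2)·f(k+1) − (k + 2)·f(k) = 1.
Degrees (1,1,0) ⇒ d ≤ 0.
f = c0 ⇒ A·f(k+1) − B(k−1)·f(k) − C = -1. The system {-1 = 0} is inconsistent; no antidifference.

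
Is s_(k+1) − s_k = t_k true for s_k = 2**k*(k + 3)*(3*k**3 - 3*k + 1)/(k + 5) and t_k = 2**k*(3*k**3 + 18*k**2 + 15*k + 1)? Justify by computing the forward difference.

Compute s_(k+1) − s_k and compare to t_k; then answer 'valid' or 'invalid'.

Invalid: residual 2**(k + 1)*(-3*k**4 - 30*k**3 - 105*k**2 - 79*k - 4)/(k**2 + 11*k + 30) ≠ 0.

s_(k+1) = -2**(k + 1)*(k + 4)*(3*k - 3*(k + 1)**3 + 2)/(k + 6)
s_(k+1) − s_k = 2**k*(3*k**5 + 45*k**4 + 243*k**3 + 496*k**2 + 303*k + 22)/(k**2 + 11*k + 30)
(s_(k+1) − s_k) − t_k = 2**(k + 1)*(-3*k**4 - 30*k**3 - 105*k**2 - 79*k - 4)/(k**2 + 11*k + 30)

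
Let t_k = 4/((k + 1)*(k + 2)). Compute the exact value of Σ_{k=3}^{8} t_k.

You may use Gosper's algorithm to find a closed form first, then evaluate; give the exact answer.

r(k) = (k + 1)/(k + 3) after simplifying.
A = k + 1, B = k + 3, C = 1.
Set up (k + 1)·f(k+1) − (k + 2)·f(k) − (1) = 0.
Degrees (1,1,0) ⇒ d ≤ 1.
Solve for f: f(k) = k (degree 1 ≤ 1).
Certificate R = B(k−1)f/C = k*(k + 2) gives s_k = 4*k/(k + 1).
Verify: 4/(k**2 + 3*k + 2) matches t_k.
Evaluate s at k=9 and k=3: 18/5 and 3; difference 3/5.

Σ = 3/5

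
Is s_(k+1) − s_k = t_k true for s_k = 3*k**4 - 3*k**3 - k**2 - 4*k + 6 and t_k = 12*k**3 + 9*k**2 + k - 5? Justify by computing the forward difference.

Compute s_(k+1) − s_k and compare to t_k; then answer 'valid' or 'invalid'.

s_(k+1) = 3*k**4 + 9*k**3 + 8*k**2 - 3*k + 1
s_(k+1) − s_k = 12*k**3 + 9*k**2 + k - 5
(s_(k+1) − s_k) − t_k = 0

Valid — Δs_k = t_k.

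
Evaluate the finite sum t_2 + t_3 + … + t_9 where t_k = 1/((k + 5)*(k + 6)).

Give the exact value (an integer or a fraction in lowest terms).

Σ = 8/105

t_(k+1)/t_k = (k + 5)/(k + 7).
A = k + 5, B = k + 7, C = 1.
f must satisfy (k + 5)·f(k+1) − (k + 6)·f(k) = 1.
Bound: deg f ≤ 1.
Coefficient equations give f(k) = k/5.
So s_k = (B(k−1)f/C)·t_k = (k*(k + 6)/5)·t_k = k/(5*(k + 5)).
Verify: 1/(k**2 + 11*k + 30) matches t_k.
Evaluate s at k=10 and k=2: 2/15 and 2/35; difference 8/105.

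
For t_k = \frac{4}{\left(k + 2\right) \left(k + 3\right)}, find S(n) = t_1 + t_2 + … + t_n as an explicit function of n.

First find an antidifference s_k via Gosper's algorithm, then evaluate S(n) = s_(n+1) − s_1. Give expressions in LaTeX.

Compute t_(k+1)/t_k: get (k + 2)/(k + 4).
So A=k + 2 and B=k + 4, with C=1.
Set up (k + 2)·f(k+1) − (k + 3)·f(k) − (1) = 0.
Degrees (1,1,0) ⇒ d ≤ 1.
Coefficient equations give f(k) = k/2.
Then R = B(k−1)f/C = k*(k + 3)/2, so s_k = R(k)·t_k = 2*k/(k + 2).
Check: Δs_k = 4/(k**2 + 5*k + 6). ✓
Evaluate: s_(n+1) = 2*(n + 1)/(n + 3); subtract s_(1) = 2/3 ⇒ S(n) = 4*n/(3*(n + 3)).

S(n) = \frac{4 n}{3 \left(n + 3\right)}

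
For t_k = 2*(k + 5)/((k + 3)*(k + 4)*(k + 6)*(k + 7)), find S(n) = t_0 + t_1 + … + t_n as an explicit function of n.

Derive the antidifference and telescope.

S(n) = (n**2 + 11*n + 10)/(18*(n**2 + 11*n + 28))

Ratio r(k) = (k + 3)*(k + 6)**2/((k + 5)**2*(k + 8)).
Normal form (A,B,C) = (k + 3, k + 8, k**2 + 10*k + 25).
Solve (k + 3)·f(k+1) − (k + 7)·f(k) = k**2 + 10*k + 25.
From deg A=1, deg B=1, deg C=2: d=4.
Solve for f: f(k) = k*(k + 4)*(k + 5)*(k + 9)/36 (degree 4 ≤ 4).
Certificate R = B(k−1)f/C = k*(k + 4)*(k + 7)*(k + 9)/(36*(k + 5)) gives s_k = k*(k + 9)/(18*(k**2 + 9*k + 18)).
Δs = 2*(k + 5)/(k**4 + 20*k**3 + 145*k**2 + 450*k + 504), as required.
Σ_(k=0)^n t_k = s_(n+1) − s_(0) = ((n**2 + 11*n + 10)/(18*(n**2 + 11*n + 28))) − (0), i.e. (n**2 + 11*n + 10)/(18*(n**2 + 11*n + 28)).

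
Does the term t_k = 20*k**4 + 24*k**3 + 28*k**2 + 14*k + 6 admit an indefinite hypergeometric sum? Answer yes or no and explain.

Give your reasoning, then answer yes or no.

Ratio r(k) = (10*k**4 + 52*k**3 + 110*k**2 + 111*k + 46)/(10*k**4 + 12*k**3 + 14*k**2 + 7*k + 3).
A = 1, B = 1, C = k**4 + 6*k**3/5 + 7*k**2/5 + 7*k/10 + 3/10.
Need (1)·f(k+1) − (1)·f(k) = k**4 + 6*k**3/5 + 7*k**2/5 + 7*k/10 + 3/10.
deg f ≤ 5 (via 0,0,4).
Match coefficients ⇒ f(k) = k*(4*k**4 - 4*k**3 + 4*k**2 - k + 3)/20.
Then R = B(k−1)f/C = k*(4*k**4 - 4*k**3 + 4*k**2 - k + 3)/(2*(10*k**4 + 12*k**3 + 14*k**2 + 7*k + 3)), so s_k = R(k)·t_k = k*(4*k**4 - 4*k**3 + 4*k**2 - k + 3).
Check: Δs_k = 20*k**4 + 24*k**3 + 28*k**2 + 14*k + 6. ✓

Yes. s_k = k*(4*k**4 - 4*k**3 + 4*k**2 - k + 3).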